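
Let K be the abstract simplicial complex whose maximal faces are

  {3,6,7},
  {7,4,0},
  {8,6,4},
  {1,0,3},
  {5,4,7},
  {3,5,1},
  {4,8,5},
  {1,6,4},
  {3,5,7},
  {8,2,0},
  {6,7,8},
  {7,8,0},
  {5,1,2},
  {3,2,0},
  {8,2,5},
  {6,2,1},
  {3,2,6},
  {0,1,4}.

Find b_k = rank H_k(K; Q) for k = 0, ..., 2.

b_0 = 1, b_1 = 1, b_2 = 0.

Fix the vertex order 0 < 1 < 2 < 3 < 4 < 5 < 6 < 7 < 8 and write every simplex with vertices in increasing order. Then dim K = 2 and the simplices of K are:

  0-simplices (9): [0], [1], [2], [3], [4], [5], [6], [7], [8]
  1-simplices (27): (27 of them)
  2-simplices (18): [0,1,3], [0,1,4], [0,2,3], [0,2,8], [0,4,7], [0,7,8], [1,2,5], [1,2,6], [1,3,5], [1,4,6], [2,3,6], [2,5,8], [3,5,7], [3,6,7], [4,5,7], [4,5,8], [4,6,8], [6,7,8]

Hence C_0 ≅ Z^9, C_1 ≅ Z^27, C_2 ≅ Z^18.

∂_1: C_1 → C_0 sends each edge [p,q] (with p < q) to q − p. For instance
  ∂[4,6] = [6] − [4].
As a 9×27 matrix over Z this has rank 8, with invariant factors (1,1,1,1,1,1,1,1).

∂_2: C_2 → C_1 acts by ∂[p,q,r] = [q,r] − [p,r] + [p,q]. For instance
  ∂[3,6,7] = [6,7] − [3,7] + [3,6],
  ∂[0,1,4] = [1,4] − [0,4] + [0,1].
This gives a 27×18 integer matrix of rank 18; reducing to Smith normal form yields diagonal entries (1,1,1,1,1,1,1,1,1,1,1,1,1,1,1,1,1,2).

Reading off H_k = ker ∂_k / im ∂_{k+1}:

  H_0: rank C_0 − rank ∂_1 = 9 − 8 = 1, and the invariant factors of ∂_1 are all 1, so H_0 = Z.
  H_1: rank ker ∂_1 − rank ∂_2 = (27 − 8) − 18 = 1, and ∂_2 has invariant factor 2 > 1, so H_1 = Z ⊕ Z/2Z.
  H_2: rank ker ∂_2 − rank ∂_3 = (18 − 18) − 0 = 0, and there is no ∂_3, so H_2 = 0.

As a check, the Euler characteristic is 9 − 27 + 18 = 0, which agrees with 1 − 1 + 0 = 0.
(K is a triangulation of the Klein bottle.)

Hence the Betti numbers are b_0 = 1, b_1 = 1, b_2 = 0.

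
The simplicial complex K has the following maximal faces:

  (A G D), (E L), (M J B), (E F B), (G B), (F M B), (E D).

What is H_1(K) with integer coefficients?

H_1 ≅ Z.

Fix the vertex order A < B < D < E < F < G < J < L < M and write every simplex with vertices in increasing order. Then dim K = 2 and the simplices of K are:

  0-simplices (9): A, B, D, E, F, G, J, L, M
  1-simplices (13): AD, AG, BE, BF, BG, BJ, BM, DE, DG, EF, EL, FM, JM
  2-simplices (4): ADG, BEF, BFM, BJM

giving chain groups C_0 ≅ Z^9, C_1 ≅ Z^13, C_2 ≅ Z^4.

Boundary ∂_1: C_1 → C_0 sends each edge [p,q] (with p < q) to q − p.
This gives a 9×13 integer matrix of rank 8; reducing to Smith normal form yields diagonal entries (1,1,1,1,1,1,1,1).

The boundary map ∂_2: C_2 → C_1 acts by ∂[p,q,r] = [q,r] − [p,r] + [p,q]. For instance
  ∂BFM = FM − BM + BF,
  ∂BJM = JM − BM + BJ.
As a 13×4 matrix over Z this has rank 4, with invariant factors (1,1,1,1).

Computing H_k = (kernel of ∂_k) / (image of ∂_{k+1}):

  H_1: rank ker ∂_1 − rank ∂_2 = (13 − 8) − 4 = 1, and the invariant factors of ∂_2 are all 1, so H_1 = Z.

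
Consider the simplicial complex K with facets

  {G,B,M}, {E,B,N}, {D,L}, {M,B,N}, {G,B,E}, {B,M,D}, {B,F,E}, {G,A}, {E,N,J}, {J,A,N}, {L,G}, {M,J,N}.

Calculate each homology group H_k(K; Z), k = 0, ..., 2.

Take the total order A < B < D < E < F < G < J < L < M < N on the vertex set. Then K (dimension 2) consists of the simplices:

  0-simplices (10): A, B, D, E, F, G, J, L, M, N
  1-simplices (20): AG, AJ, AN, BD, BE, BF, BG, BM, BN, DL, DM, EF, EG, EJ, EN, GL, GM, JM, JN, MN
  2-simplices (9): AJN, BDM, BEF, BEG, BEN, BGM, BMN, EJN, JMN

so the chain groups are C_0 ≅ Z^10, C_1 ≅ Z^20, C_2 ≅ Z^9.

Boundary ∂_1: C_1 → C_0 is given by ∂[p,q] = [q] − [p]. For instance
  ∂MN = N − M.
As a 10×20 matrix over Z this has rank 9, with invariant factors (1,1,1,1,1,1,1,1,1).

∂_2: C_2 → C_1 sends each 2-simplex [p,q,r] to [q,r] − [p,r] + [p,q]. For instance
  ∂BMN = MN − BN + BM,
  ∂JMN = MN − JN + JM.
This gives a 20×9 integer matrix of rank 9; reducing to Smith normal form yields diagonal entries (1,1,1,1,1,1,1,1,1).

Reading off H_k = ker ∂_k / im ∂_{k+1}:

  H_0: rank C_0 − rank ∂_1 = 10 − 9 = 1, and the invariant factors of ∂_1 are all 1, so H_0 = Z.
  H_1: rank ker ∂_1 − rank ∂_2 = (20 − 9) − 9 = 2, and the invariant factors of ∂_2 are all 1, so H_1 = Z^2.
  H_2: rank ker ∂_2 − rank ∂_3 = (9 − 9) − 0 = 0, and there is no ∂_3, so H_2 = 0.

As a check, the Euler characteristic is 10 − 20 + 9 = -1, which agrees with 1 − 2 + 0 = -1.

H_0 ≅ Z,  H_1 ≅ Z^2,  H_2 = 0.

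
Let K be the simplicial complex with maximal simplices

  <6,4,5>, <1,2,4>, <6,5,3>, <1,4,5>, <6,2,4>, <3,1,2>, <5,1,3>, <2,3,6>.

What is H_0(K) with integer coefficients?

H_0 ≅ Z.

Order the vertices as 1 < 2 < 3 < 4 < 5 < 6. Listing each simplex with vertices in this order, K has dimension 2 with simplices:

  0-simplices (6): [1], [2], [3], [4], [5], [6]
  1-simplices (12): [1,2], [1,3], [1,4], [1,5], [2,3], [2,4], [2,6], [3,5], [3,6], [4,5], [4,6], [5,6]
  2-simplices (8): [1,2,3], [1,2,4], [1,3,5], [1,4,5], [2,3,6], [2,4,6], [3,5,6], [4,5,6]

giving chain groups C_0 ≅ Z^6, C_1 ≅ Z^12, C_2 ≅ Z^8.

The boundary map ∂_1: C_1 → C_0 maps an edge to its endpoints' difference, ∂[p,q] = q − p. For instance
  ∂[3,5] = [5] − [3].
The resulting 6×12 matrix has rank 5, and its Smith normal form has invariant factors (1,1,1,1,1).

Boundary ∂_2: C_2 → C_1 maps a triangle to the signed sum of its edges. For instance
  ∂[2,3,6] = [3,6] − [2,6] + [2,3],
  ∂[2,4,6] = [4,6] − [2,6] + [2,4].
This gives a 12×8 integer matrix of rank 7; reducing to Smith normal form yields diagonal entries (1,1,1,1,1,1,1).

Now H_k = ker ∂_k / im ∂_{k+1}, so:

  H_0: rank C_0 − rank ∂_1 = 6 − 5 = 1, and the invariant factors of ∂_1 are all 1, so H_0 ≅ Z.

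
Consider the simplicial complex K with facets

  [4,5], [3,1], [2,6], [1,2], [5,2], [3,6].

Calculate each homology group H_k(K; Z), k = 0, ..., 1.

Fix the vertex order 1 < 2 < 3 < 4 < 5 < 6 and write every simplex with vertices in increasing order. Then dim K = 1 and the simplices of K are:

  0-simplices (6): [1], [2], [3], [4], [5], [6]
  1-simplices (6): [1,2], [1,3], [2,5], [2,6], [3,6], [4,5]

Hence C_0 ≅ Z^6, C_1 ≅ Z^6.

Boundary ∂_1: C_1 → C_0 is given by ∂[p,q] = [q] − [p]. For instance
  ∂[1,3] = [3] − [1].
The 6×6 boundary matrix has rank 5 and Smith normal form diag(1,1,1,1,1).

From H_k ≅ ker(∂_k) / im(∂_{k+1}) we obtain:

  H_0: rank C_0 − rank ∂_1 = 6 − 5 = 1, and the invariant factors of ∂_1 are all 1, so H_0 ≅ Z.
  H_1: rank ker ∂_1 − rank ∂_2 = (6 − 5) − 0 = 1, and there is no ∂_2, so H_1 ≅ Z.

H_0 ≅ Z,  H_1 ≅ Z.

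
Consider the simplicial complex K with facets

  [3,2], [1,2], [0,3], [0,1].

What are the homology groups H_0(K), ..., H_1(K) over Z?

Fix the vertex order 0 < 1 < 2 < 3 and write every simplex with vertices in increasing order. Then dim K = 1 and the simplices of K are:

  0-simplices (4): [0], [1], [2], [3]
  1-simplices (4): [0,1], [0,3], [1,2], [2,3]

so the chain groups are C_0 ≅ Z^4, C_1 ≅ Z^4.

Boundary ∂_1: C_1 → C_0 is given by ∂[p,q] = [q] − [p]. For instance
  ∂[0,3] = [3] − [0].
The resulting 4×4 matrix has rank 3, and its Smith normal form has invariant factors (1,1,1).

From H_k ≅ ker(∂_k) / im(∂_{k+1}) we obtain:

  H_0: rank C_0 − rank ∂_1 = 4 − 3 = 1, and the invariant factors of ∂_1 are all 1, so H_0 ≅ Z.
  H_1: rank ker ∂_1 − rank ∂_2 = (4 − 3) − 0 = 1, and there is no ∂_2, so H_1 ≅ Z.

As a check, the Euler characteristic is 4 − 4 = 0, which agrees with 1 − 1 = 0.
(K is a triangulation of the circle S^1.)

H_0 = Z,  H_1 = Z.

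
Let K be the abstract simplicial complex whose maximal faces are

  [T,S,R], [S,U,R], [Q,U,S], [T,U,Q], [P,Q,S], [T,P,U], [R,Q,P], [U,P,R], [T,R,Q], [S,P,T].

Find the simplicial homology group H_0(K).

H_0 ≅ Z.

We work with the vertex ordering P < Q < R < S < T < U. The simplices of K, each written with vertices in increasing order, are:

  0-simplices (6): P, Q, R, S, T, U
  1-simplices (15): PQ, PR, PS, PT, PU, QR, QS, QT, QU, RS, RT, RU, ST, SU, TU
  2-simplices (10): PQR, PQS, PRU, PST, PTU, QRT, QSU, QTU, RST, RSU

giving chain groups C_0 ≅ Z^6, C_1 ≅ Z^15, C_2 ≅ Z^10.

Boundary ∂_1: C_1 → C_0 sends each edge [p,q] (with p < q) to q − p.
This gives a 6×15 integer matrix of rank 5; reducing to Smith normal form yields diagonal entries (1,1,1,1,1).

∂_2: C_2 → C_1 maps a triangle to the signed sum of its edges. For instance
  ∂RST = ST − RT + RS,
  ∂PQS = QS − PS + PQ.
The resulting 15×10 matrix has rank 10, and its Smith normal form has invariant factors (1,1,1,1,1,1,1,1,1,2).

Reading off H_k = ker ∂_k / im ∂_{k+1}:

  H_0: rank C_0 − rank ∂_1 = 6 − 5 = 1, and the invariant factors of ∂_1 are all 1, so H_0 = Z.

(K is a triangulation of the real projective plane RP^2.)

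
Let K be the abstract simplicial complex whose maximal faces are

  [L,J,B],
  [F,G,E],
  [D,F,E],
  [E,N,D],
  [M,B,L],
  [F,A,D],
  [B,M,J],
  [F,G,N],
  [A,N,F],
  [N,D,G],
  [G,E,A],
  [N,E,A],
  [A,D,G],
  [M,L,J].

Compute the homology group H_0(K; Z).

H_0 = Z^2.

We work with the vertex ordering A < B < D < E < F < G < J < L < M < N. The simplices of K, each written with vertices in increasing order, are:

  0-simplices (10): A, B, D, E, F, G, J, L, M, N
  1-simplices (21): AD, AE, AF, AG, AN, BJ, BL, BM, DE, DF, DG, DN, EF, EG, EN, FG, FN, GN, JL, JM, LM
  2-simplices (14): ADF, ADG, AEG, AEN, AFN, BJL, BJM, BLM, DEF, DEN, DGN, EFG, FGN, JLM

giving chain groups C_0 ≅ Z^10, C_1 ≅ Z^21, C_2 ≅ Z^14.

The boundary map ∂_1: C_1 → C_0 is given by ∂[p,q] = [q] − [p]. For instance
  ∂AN = N − A.
As a 10×21 matrix over Z this has rank 8, with invariant factors (1,1,1,1,1,1,1,1).

∂_2: C_2 → C_1 acts by ∂[p,q,r] = [q,r] − [p,r] + [p,q]. For instance
  ∂EFG = FG − EG + EF,
  ∂AEG = EG − AG + AE.
This gives a 21×14 integer matrix of rank 13; reducing to Smith normal form yields diagonal entries (1,1,1,1,1,1,1,1,1,1,1,1,2).

Reading off H_k = ker ∂_k / im ∂_{k+1}:

  H_0: rank C_0 − rank ∂_1 = 10 − 8 = 2, and the invariant factors of ∂_1 are all 1, so H_0 = Z^2.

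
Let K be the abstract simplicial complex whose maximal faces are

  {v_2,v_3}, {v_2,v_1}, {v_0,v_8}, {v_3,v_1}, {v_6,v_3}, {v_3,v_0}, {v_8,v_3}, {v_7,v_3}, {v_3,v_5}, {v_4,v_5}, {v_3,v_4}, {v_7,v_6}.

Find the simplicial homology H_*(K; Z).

Order the vertices as v_0 < v_1 < v_2 < v_3 < v_4 < v_5 < v_6 < v_7 < v_8. Listing each simplex with vertices in this order, K has dimension 1 with simplices:

  0-simplices (9): [v_0], [v_1], [v_2], [v_3], [v_4], [v_5], [v_6], [v_7], [v_8]
  1-simplices (12): [v_0,v_3], [v_0,v_8], [v_1,v_2], [v_1,v_3], [v_2,v_3], [v_3,v_4], [v_3,v_5], [v_3,v_6], [v_3,v_7], [v_3,v_8], [v_4,v_5], [v_6,v_7]

giving chain groups C_0 ≅ Z^9, C_1 ≅ Z^12.

The boundary map ∂_1: C_1 → C_0 maps an edge to its endpoints' difference, ∂[p,q] = q − p.
This gives a 9×12 integer matrix of rank 8; reducing to Smith normal form yields diagonal entries (1,1,1,1,1,1,1,1).

Now H_k = ker ∂_k / im ∂_{k+1}, so:

  H_0: rank C_0 − rank ∂_1 = 9 − 8 = 1, and the invariant factors of ∂_1 are all 1, so H_0 = Z.
  H_1: rank ker ∂_1 − rank ∂_2 = (12 − 8) − 0 = 4, and there is no ∂_2, so H_1 = Z^4.

(K is a triangulation of a wedge of 4 circles.)

H_0 ≅ Z,  H_1 ≅ Z^4.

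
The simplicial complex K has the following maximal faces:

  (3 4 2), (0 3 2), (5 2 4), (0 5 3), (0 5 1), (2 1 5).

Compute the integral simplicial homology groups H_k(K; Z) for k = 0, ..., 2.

K has 6 vertices, 12 edges, 6 triangles.
rank ∂_0 = 0, rank ∂_1 = 5 ⇒ b_0 = 6 − 0 − 5 = 1; all invariant factors of ∂_1 are 1 so no torsion. So H_0 = Z.
rank ∂_1 = 5, rank ∂_2 = 6 ⇒ b_1 = 12 − 5 − 6 = 1; all invariant factors of ∂_2 are 1 so no torsion. So H_1 = Z.
rank ∂_2 = 6, rank ∂_3 = 0 ⇒ b_2 = 6 − 6 − 0 = 0. So H_2 = 0.

H_0 = Z,  H_1 = Z,  H_2 = 0.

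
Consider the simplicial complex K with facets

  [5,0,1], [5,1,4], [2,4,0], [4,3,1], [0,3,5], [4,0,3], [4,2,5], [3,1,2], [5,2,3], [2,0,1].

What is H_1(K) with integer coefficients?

H_1 = Z/2Z.

We work with the vertex ordering 0 < 1 < 2 < 3 < 4 < 5. The simplices of K, each written with vertices in increasing order, are:

  0-simplices (6): [0], [1], [2], [3], [4], [5]
  1-simplices (15): [0,1], [0,2], [0,3], [0,4], [0,5], [1,2], [1,3], [1,4], [1,5], [2,3], [2,4], [2,5], [3,4], [3,5], [4,5]
  2-simplices (10): [0,1,2], [0,1,5], [0,2,4], [0,3,4], [0,3,5], [1,2,3], [1,3,4], [1,4,5], [2,3,5], [2,4,5]

giving chain groups C_0 ≅ Z^6, C_1 ≅ Z^15, C_2 ≅ Z^10.

∂_1: C_1 → C_0 is given by ∂[p,q] = [q] − [p]. For instance
  ∂[3,4] = [4] − [3].
The resulting 6×15 matrix has rank 5, and its Smith normal form has invariant factors (1,1,1,1,1).

The boundary map ∂_2: C_2 → C_1 maps a triangle to the signed sum of its edges. For instance
  ∂[1,4,5] = [4,5] − [1,5] + [1,4],
  ∂[0,1,5] = [1,5] − [0,5] + [0,1].
As a 15×10 matrix over Z this has rank 10, with invariant factors (1,1,1,1,1,1,1,1,1,2).

Now H_k = ker ∂_k / im ∂_{k+1}, so:

  H_1: rank ker ∂_1 − rank ∂_2 = (15 − 5) − 10 = 0, and ∂_2 has invariant factor 2 > 1, so H_1 = Z/2Z.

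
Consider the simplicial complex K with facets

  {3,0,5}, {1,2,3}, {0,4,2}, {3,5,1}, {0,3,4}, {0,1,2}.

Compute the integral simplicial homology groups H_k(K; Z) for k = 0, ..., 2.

K has 6 vertices, 12 edges, 6 triangles.
rank ∂_0 = 0, rank ∂_1 = 5 ⇒ b_0 = 6 − 0 − 5 = 1; all invariant factors of ∂_1 are 1 so no torsion. So H_0 ≅ Z.
rank ∂_1 = 5, rank ∂_2 = 6 ⇒ b_1 = 12 − 5 − 6 = 1; all invariant factors of ∂_2 are 1 so no torsion. So H_1 ≅ Z.
rank ∂_2 = 6, rank ∂_3 = 0 ⇒ b_2 = 6 − 6 − 0 = 0. So H_2 ≅ 0.

H_0 ≅ Z,  H_1 ≅ Z,  H_2 = 0.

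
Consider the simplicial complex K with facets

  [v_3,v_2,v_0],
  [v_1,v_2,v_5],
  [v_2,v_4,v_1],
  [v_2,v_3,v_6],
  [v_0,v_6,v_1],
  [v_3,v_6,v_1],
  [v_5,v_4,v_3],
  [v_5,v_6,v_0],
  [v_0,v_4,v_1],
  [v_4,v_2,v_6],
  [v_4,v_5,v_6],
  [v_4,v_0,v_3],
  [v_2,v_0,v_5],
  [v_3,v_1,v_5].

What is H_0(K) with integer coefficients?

Order the vertices as v_0 < v_1 < v_2 < v_3 < v_4 < v_5 < v_6. Listing each simplex with vertices in this order, K has dimension 2 with simplices:

  0-simplices (7): [v_0], [v_1], [v_2], [v_3], [v_4], [v_5], [v_6]
  1-simplices (21): (21 of them)
  2-simplices (14): (14 of them)

so the chain groups are C_0 ≅ Z^7, C_1 ≅ Z^21, C_2 ≅ Z^14.

Boundary ∂_1: C_1 → C_0 sends each edge [p,q] (with p < q) to q − p.
This gives a 7×21 integer matrix of rank 6; reducing to Smith normal form yields diagonal entries (1,1,1,1,1,1).

∂_2: C_2 → C_1 acts by ∂[p,q,r] = [q,r] − [p,r] + [p,q]. For instance
  ∂[v_4,v_5,v_6] = [v_5,v_6] − [v_4,v_6] + [v_4,v_5],
  ∂[v_2,v_4,v_6] = [v_4,v_6] − [v_2,v_6] + [v_2,v_4].
The resulting 21×14 matrix has rank 13, and its Smith normal form has invariant factors (1,1,1,1,1,1,1,1,1,1,1,1,1).

Now H_k = ker ∂_k / im ∂_{k+1}, so:

  H_0: rank C_0 − rank ∂_1 = 7 − 6 = 1, and the invariant factors of ∂_1 are all 1, so H_0 = Z.

H_0 = Z.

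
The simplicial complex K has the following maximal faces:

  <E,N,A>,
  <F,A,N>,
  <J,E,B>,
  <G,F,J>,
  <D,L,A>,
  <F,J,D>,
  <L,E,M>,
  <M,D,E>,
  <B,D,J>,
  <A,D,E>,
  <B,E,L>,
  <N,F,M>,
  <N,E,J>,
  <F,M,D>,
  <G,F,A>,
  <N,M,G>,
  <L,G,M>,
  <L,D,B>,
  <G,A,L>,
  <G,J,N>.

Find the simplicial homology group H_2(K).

K has 10 vertices, 30 edges, 20 triangles.
rank ∂_2 = 20, rank ∂_3 = 0 ⇒ b_2 = 20 − 20 − 0 = 0. So H_2 ≅ 0.

H_2 ≅ 0.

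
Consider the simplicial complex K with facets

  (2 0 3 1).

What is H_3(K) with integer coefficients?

H_3 = 0.

Order the vertices as 0 < 1 < 2 < 3. Listing each simplex with vertices in this order, K has dimension 3 with simplices:

  0-simplices (4): [0], [1], [2], [3]
  1-simplices (6): [0,1], [0,2], [0,3], [1,2], [1,3], [2,3]
  2-simplices (4): [0,1,2], [0,1,3], [0,2,3], [1,2,3]
  3-simplices (1): [0,1,2,3]

Hence C_0 ≅ Z^4, C_1 ≅ Z^6, C_2 ≅ Z^4, C_3 ≅ Z^1.

Boundary ∂_1: C_1 → C_0 sends each edge [p,q] (with p < q) to q − p. For instance
  ∂[0,2] = [2] − [0].
As a 4×6 matrix over Z this has rank 3, with invariant factors (1,1,1).

The boundary map ∂_2: C_2 → C_1 acts by ∂[p,q,r] = [q,r] − [p,r] + [p,q]. For instance
  ∂[0,2,3] = [2,3] − [0,3] + [0,2],
  ∂[0,1,2] = [1,2] − [0,2] + [0,1].
The resulting 6×4 matrix has rank 3, and its Smith normal form has invariant factors (1,1,1).

The boundary map ∂_3: C_3 → C_2 sends each 3-simplex σ to the alternating sum Σ_i (−1)^i (σ with its i-th vertex removed). For instance
  ∂[0,1,2,3] = [1,2,3] − [0,2,3] + [0,1,3] − [0,1,2].
The 4×1 boundary matrix has rank 1 and Smith normal form diag(1).

Reading off H_k = ker ∂_k / im ∂_{k+1}:

  H_3: rank ker ∂_3 − rank ∂_4 = (1 − 1) − 0 = 0, and there is no ∂_4, so H_3 = 0.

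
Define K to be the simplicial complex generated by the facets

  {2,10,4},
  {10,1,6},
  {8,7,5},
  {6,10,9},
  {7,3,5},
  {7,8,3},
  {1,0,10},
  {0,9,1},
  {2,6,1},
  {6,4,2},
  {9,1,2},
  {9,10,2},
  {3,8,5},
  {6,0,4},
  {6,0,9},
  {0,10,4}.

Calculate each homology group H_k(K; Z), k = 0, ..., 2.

Fix the vertex order 0 < 1 < 2 < 3 < 4 < 5 < 6 < 7 < 8 < 9 < 10 and write every simplex with vertices in increasing order. Then dim K = 2 and the simplices of K are:

  0-simplices (11): [0], [1], [2], [3], [4], [5], [6], [7], [8], [9], [10]
  1-simplices (24): (24 of them)
  2-simplices (16): [0,1,9], [0,1,10], [0,4,6], [0,4,10], [0,6,9], [1,2,6], [1,2,9], [1,6,10], [2,4,6], [2,4,10], [2,9,10], [3,5,7], [3,5,8], [3,7,8], [5,7,8], [6,9,10]

so the chain groups are C_0 ≅ Z^11, C_1 ≅ Z^24, C_2 ≅ Z^16.

The boundary map ∂_1: C_1 → C_0 is given by ∂[p,q] = [q] − [p].
The resulting 11×24 matrix has rank 9, and its Smith normal form has invariant factors (1,1,1,1,1,1,1,1,1).

Boundary ∂_2: C_2 → C_1 acts by ∂[p,q,r] = [q,r] − [p,r] + [p,q]. For instance
  ∂[1,2,6] = [2,6] − [1,6] + [1,2],
  ∂[1,2,9] = [2,9] − [1,9] + [1,2].
This gives a 24×16 integer matrix of rank 15; reducing to Smith normal form yields diagonal entries (1,1,1,1,1,1,1,1,1,1,1,1,1,1,2).

Reading off H_k = ker ∂_k / im ∂_{k+1}:

  H_0: rank C_0 − rank ∂_1 = 11 − 9 = 2, and the invariant factors of ∂_1 are all 1, so H_0 = Z^2.
  H_1: rank ker ∂_1 − rank ∂_2 = (24 − 9) − 15 = 0, and ∂_2 has invariant factor 2 > 1, so H_1 = Z/2.
  H_2: rank ker ∂_2 − rank ∂_3 = (16 − 15) − 0 = 1, and there is no ∂_3, so H_2 = Z.

(K is a triangulation of the disjoint union of the 2-sphere S^2 and the real projective plane RP^2.)

H_0 = Z^2,  H_1 = Z/2,  H_2 = Z.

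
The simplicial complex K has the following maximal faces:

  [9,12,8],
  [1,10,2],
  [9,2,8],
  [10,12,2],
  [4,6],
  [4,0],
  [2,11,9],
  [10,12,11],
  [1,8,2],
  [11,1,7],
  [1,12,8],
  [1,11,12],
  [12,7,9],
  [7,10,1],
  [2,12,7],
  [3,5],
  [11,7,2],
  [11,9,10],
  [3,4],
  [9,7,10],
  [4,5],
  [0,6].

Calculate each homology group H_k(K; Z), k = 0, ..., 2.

Order the vertices as 0 < 1 < 2 < 3 < 4 < 5 < 6 < 7 < 8 < 9 < 10 < 11 < 12. Listing each simplex with vertices in this order, K has dimension 2 with simplices:

  0-simplices (13): [0], [1], [2], [3], [4], [5], [6], [7], [8], [9], [10], [11], [12]
  1-simplices (30): (30 of them)
  2-simplices (16): (16 of them)

giving chain groups C_0 ≅ Z^13, C_1 ≅ Z^30, C_2 ≅ Z^16.

The boundary map ∂_1: C_1 → C_0 maps an edge to its endpoints' difference, ∂[p,q] = q − p. For instance
  ∂[4,6] = [6] − [4].
The 13×30 boundary matrix has rank 11 and Smith normal form diag(1,1,1,1,1,1,1,1,1,1,1).

The boundary map ∂_2: C_2 → C_1 sends each 2-simplex [p,q,r] to [q,r] − [p,r] + [p,q]. For instance
  ∂[1,7,10] = [7,10] − [1,10] + [1,7],
  ∂[7,9,10] = [9,10] − [7,10] + [7,9].
The 30×16 boundary matrix has rank 15 and Smith normal form diag(1,1,1,1,1,1,1,1,1,1,1,1,1,1,1).

Now H_k = ker ∂_k / im ∂_{k+1}, so:

  H_0: rank C_0 − rank ∂_1 = 13 − 11 = 2, and the invariant factors of ∂_1 are all 1, so H_0 ≅ Z^2.
  H_1: rank ker ∂_1 − rank ∂_2 = (30 − 11) − 15 = 4, and the invariant factors of ∂_2 are all 1, so H_1 ≅ Z^4.
  H_2: rank ker ∂_2 − rank ∂_3 = (16 − 15) − 0 = 1, and there is no ∂_3, so H_2 ≅ Z.

H_0 ≅ Z^2,  H_1 ≅ Z^4,  H_2 ≅ Z.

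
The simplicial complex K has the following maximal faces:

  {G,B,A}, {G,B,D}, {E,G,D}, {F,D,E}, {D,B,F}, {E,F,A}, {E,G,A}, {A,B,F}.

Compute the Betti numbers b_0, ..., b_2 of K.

Fix the vertex order A < B < D < E < F < G and write every simplex with vertices in increasing order. Then dim K = 2 and the simplices of K are:

  0-simplices (6): A, B, D, E, F, G
  1-simplices (12): AB, AE, AF, AG, BD, BF, BG, DE, DF, DG, EF, EG
  2-simplices (8): ABF, ABG, AEF, AEG, BDF, BDG, DEF, DEG

so the chain groups are C_0 ≅ Z^6, C_1 ≅ Z^12, C_2 ≅ Z^8.

Boundary ∂_1: C_1 → C_0 sends each edge [p,q] (with p < q) to q − p. For instance
  ∂DG = G − D.
The resulting 6×12 matrix has rank 5, and its Smith normal form has invariant factors (1,1,1,1,1).

Boundary ∂_2: C_2 → C_1 sends each 2-simplex [p,q,r] to [q,r] − [p,r] + [p,q]. For instance
  ∂AEG = EG − AG + AE,
  ∂AEF = EF − AF + AE.
The resulting 12×8 matrix has rank 7, and its Smith normal form has invariant factors (1,1,1,1,1,1,1).

Computing H_k = (kernel of ∂_k) / (image of ∂_{k+1}):

  H_0: rank C_0 − rank ∂_1 = 6 − 5 = 1, and the invariant factors of ∂_1 are all 1, so H_0 = Z.
  H_1: rank ker ∂_1 − rank ∂_2 = (12 − 5) − 7 = 0, and the invariant factors of ∂_2 are all 1, so H_1 = 0.
  H_2: rank ker ∂_2 − rank ∂_3 = (8 − 7) − 0 = 1, and there is no ∂_3, so H_2 = Z.

As a check, the Euler characteristic is 6 − 12 + 8 = 2, which agrees with 1 − 0 + 1 = 2.

Hence the Betti numbers are b_0 = 1, b_1 = 0, b_2 = 1.

b_0 = 1, b_1 = 0, b_2 = 1.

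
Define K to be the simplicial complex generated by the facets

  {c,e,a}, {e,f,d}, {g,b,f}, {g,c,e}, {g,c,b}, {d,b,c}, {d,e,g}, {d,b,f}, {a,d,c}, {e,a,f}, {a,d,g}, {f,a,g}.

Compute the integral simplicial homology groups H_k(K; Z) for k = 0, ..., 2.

H_0 ≅ Z,  H_1 ≅ Z/2,  H_2 = 0.

Take the total order a < b < c < d < e < f < g on the vertex set. Then K (dimension 2) consists of the simplices:

  0-simplices (7): a, b, c, d, e, f, g
  1-simplices (18): ac, ad, ae, af, ag, bc, bd, bf, bg, cd, ce, cg, de, df, dg, ef, eg, fg
  2-simplices (12): acd, ace, adg, aef, afg, bcd, bcg, bdf, bfg, ceg, def, deg

so the chain groups are C_0 ≅ Z^7, C_1 ≅ Z^18, C_2 ≅ Z^12.

The boundary map ∂_1: C_1 → C_0 is given by ∂[p,q] = [q] − [p]. For instance
  ∂bg = g − b.
This gives a 7×18 integer matrix of rank 6; reducing to Smith normal form yields diagonal entries (1,1,1,1,1,1).

∂_2: C_2 → C_1 maps a triangle to the signed sum of its edges. For instance
  ∂afg = fg − ag + af,
  ∂bcg = cg − bg + bc.
As a 18×12 matrix over Z this has rank 12, with invariant factors (1,1,1,1,1,1,1,1,1,1,1,2).

From H_k ≅ ker(∂_k) / im(∂_{k+1}) we obtain:

  H_0: rank C_0 − rank ∂_1 = 7 − 6 = 1, and the invariant factors of ∂_1 are all 1, so H_0 ≅ Z.
  H_1: rank ker ∂_1 − rank ∂_2 = (18 − 6) − 12 = 0, and ∂_2 has invariant factor 2 > 1, so H_1 ≅ Z/2.
  H_2: rank ker ∂_2 − rank ∂_3 = (12 − 12) − 0 = 0, and there is no ∂_3, so H_2 ≅ 0.

As a check, the Euler characteristic is 7 − 18 + 12 = 1, which agrees with 1 − 0 + 0 = 1.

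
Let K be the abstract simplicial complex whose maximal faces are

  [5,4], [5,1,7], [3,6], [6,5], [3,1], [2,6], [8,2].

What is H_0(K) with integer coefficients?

H_0 ≅ Z.

We work with the vertex ordering 1 < 2 < 3 < 4 < 5 < 6 < 7 < 8. The simplices of K, each written with vertices in increasing order, are:

  0-simplices (8): [1], [2], [3], [4], [5], [6], [7], [8]
  1-simplices (9): [1,3], [1,5], [1,7], [2,6], [2,8], [3,6], [4,5], [5,6], [5,7]
  2-simplices (1): [1,5,7]

giving chain groups C_0 ≅ Z^8, C_1 ≅ Z^9, C_2 ≅ Z^1.

The boundary map ∂_1: C_1 → C_0 sends each edge [p,q] (with p < q) to q − p.
As a 8×9 matrix over Z this has rank 7, with invariant factors (1,1,1,1,1,1,1).

The boundary map ∂_2: C_2 → C_1 maps a triangle to the signed sum of its edges. For instance
  ∂[1,5,7] = [5,7] − [1,7] + [1,5].
The 9×1 boundary matrix has rank 1 and Smith normal form diag(1).

Reading off H_k = ker ∂_k / im ∂_{k+1}:

  H_0: rank C_0 − rank ∂_1 = 8 − 7 = 1, and the invariant factors of ∂_1 are all 1, so H_0 = Z.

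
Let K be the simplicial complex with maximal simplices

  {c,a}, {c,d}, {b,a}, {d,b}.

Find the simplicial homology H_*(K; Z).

K has 4 vertices, 4 edges.
rank ∂_0 = 0, rank ∂_1 = 3 ⇒ b_0 = 4 − 0 − 3 = 1; all invariant factors of ∂_1 are 1 so no torsion. So H_0 = Z.
rank ∂_1 = 3, rank ∂_2 = 0 ⇒ b_1 = 4 − 3 − 0 = 1. So H_1 = Z.

H_0 ≅ Z,  H_1 ≅ Z.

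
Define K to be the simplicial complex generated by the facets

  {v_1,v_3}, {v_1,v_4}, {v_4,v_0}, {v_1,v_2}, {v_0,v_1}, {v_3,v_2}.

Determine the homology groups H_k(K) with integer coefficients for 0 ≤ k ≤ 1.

H_0 ≅ Z,  H_1 ≅ Z^2.

Order the vertices as v_0 < v_1 < v_2 < v_3 < v_4. Listing each simplex with vertices in this order, K has dimension 1 with simplices:

  0-simplices (5): [v_0], [v_1], [v_2], [v_3], [v_4]
  1-simplices (6): [v_0,v_1], [v_0,v_4], [v_1,v_2], [v_1,v_3], [v_1,v_4], [v_2,v_3]

Hence C_0 ≅ Z^5, C_1 ≅ Z^6.

∂_1: C_1 → C_0 sends each edge [p,q] (with p < q) to q − p.
This gives a 5×6 integer matrix of rank 4; reducing to Smith normal form yields diagonal entries (1,1,1,1).

Computing H_k = (kernel of ∂_k) / (image of ∂_{k+1}):

  H_0: rank C_0 − rank ∂_1 = 5 − 4 = 1, and the invariant factors of ∂_1 are all 1, so H_0 ≅ Z.
  H_1: rank ker ∂_1 − rank ∂_2 = (6 − 4) − 0 = 2, and there is no ∂_2, so H_1 ≅ Z^2.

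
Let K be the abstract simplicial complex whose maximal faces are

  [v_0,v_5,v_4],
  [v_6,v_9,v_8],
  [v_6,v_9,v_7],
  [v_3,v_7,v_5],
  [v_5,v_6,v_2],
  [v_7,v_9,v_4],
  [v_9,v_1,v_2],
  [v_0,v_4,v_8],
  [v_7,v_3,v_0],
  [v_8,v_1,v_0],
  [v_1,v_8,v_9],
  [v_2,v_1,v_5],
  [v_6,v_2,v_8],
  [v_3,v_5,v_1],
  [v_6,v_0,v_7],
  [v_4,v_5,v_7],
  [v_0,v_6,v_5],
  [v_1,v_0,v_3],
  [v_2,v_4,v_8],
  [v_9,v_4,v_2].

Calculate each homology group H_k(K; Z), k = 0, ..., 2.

H_0 = Z,  H_1 = Z ⊕ Z/2Z,  H_2 = 0.

Take the total order v_0 < v_1 < v_2 < v_3 < v_4 < v_5 < v_6 < v_7 < v_8 < v_9 on the vertex set. Then K (dimension 2) consists of the simplices:

  0-simplices (10): [v_0], [v_1], [v_2], [v_3], [v_4], [v_5], [v_6], [v_7], [v_8], [v_9]
  1-simplices (30): (30 of them)
  2-simplices (20): (20 of them)

Hence C_0 ≅ Z^10, C_1 ≅ Z^30, C_2 ≅ Z^20.

∂_1: C_1 → C_0 sends each edge [p,q] (with p < q) to q − p. For instance
  ∂[v_0,v_8] = [v_8] − [v_0].
The resulting 10×30 matrix has rank 9, and its Smith normal form has invariant factors (1,1,1,1,1,1,1,1,1).

Boundary ∂_2: C_2 → C_1 maps a triangle to the signed sum of its edges. For instance
  ∂[v_0,v_3,v_7] = [v_3,v_7] − [v_0,v_7] + [v_0,v_3],
  ∂[v_1,v_3,v_5] = [v_3,v_5] − [v_1,v_5] + [v_1,v_3].
The resulting 30×20 matrix has rank 20, and its Smith normal form has invariant factors (1,1,1,1,1,1,1,1,1,1,1,1,1,1,1,1,1,1,1,2).

Computing H_k = (kernel of ∂_k) / (image of ∂_{k+1}):

  H_0: rank C_0 − rank ∂_1 = 10 − 9 = 1, and the invariant factors of ∂_1 are all 1, so H_0 ≅ Z.
  H_1: rank ker ∂_1 − rank ∂_2 = (30 − 9) − 20 = 1, and ∂_2 has invariant factor 2 > 1, so H_1 ≅ Z ⊕ Z/2Z.
  H_2: rank ker ∂_2 − rank ∂_3 = (20 − 20) − 0 = 0, and there is no ∂_3, so H_2 ≅ 0.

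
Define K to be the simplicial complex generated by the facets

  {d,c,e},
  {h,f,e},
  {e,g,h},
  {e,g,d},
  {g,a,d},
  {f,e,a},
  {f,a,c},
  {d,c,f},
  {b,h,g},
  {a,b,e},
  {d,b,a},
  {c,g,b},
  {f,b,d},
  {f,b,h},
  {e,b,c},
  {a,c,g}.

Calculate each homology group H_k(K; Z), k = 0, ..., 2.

Order the vertices as a < b < c < d < e < f < g < h. Listing each simplex with vertices in this order, K has dimension 2 with simplices:

  0-simplices (8): a, b, c, d, e, f, g, h
  1-simplices (24): ab, ac, ad, ae, af, ag, bc, bd, be, bf, bg, bh, cd, ce, cf, cg, de, df, dg, ef, eg, eh, fh, gh
  2-simplices (16): abd, abe, acf, acg, adg, aef, bce, bcg, bdf, bfh, bgh, cde, cdf, deg, efh, egh

so the chain groups are C_0 ≅ Z^8, C_1 ≅ Z^24, C_2 ≅ Z^16.

Boundary ∂_1: C_1 → C_0 is given by ∂[p,q] = [q] − [p]. For instance
  ∂bd = d − b.
The resulting 8×24 matrix has rank 7, and its Smith normal form has invariant factors (1,1,1,1,1,1,1).

Boundary ∂_2: C_2 → C_1 sends each 2-simplex [p,q,r] to [q,r] − [p,r] + [p,q]. For instance
  ∂acf = cf − af + ac,
  ∂abd = bd − ad + ab.
As a 24×16 matrix over Z this has rank 15, with invariant factors (1,1,1,1,1,1,1,1,1,1,1,1,1,1,1).

Now H_k = ker ∂_k / im ∂_{k+1}, so:

  H_0: rank C_0 − rank ∂_1 = 8 − 7 = 1, and the invariant factors of ∂_1 are all 1, so H_0 ≅ Z.
  H_1: rank ker ∂_1 − rank ∂_2 = (24 − 7) − 15 = 2, and the invariant factors of ∂_2 are all 1, so H_1 ≅ Z^2.
  H_2: rank ker ∂_2 − rank ∂_3 = (16 − 15) − 0 = 1, and there is no ∂_3, so H_2 ≅ Z.

(K is a triangulation of the torus T^2.)

H_0 ≅ Z,  H_1 ≅ Z^2,  H_2 ≅ Z.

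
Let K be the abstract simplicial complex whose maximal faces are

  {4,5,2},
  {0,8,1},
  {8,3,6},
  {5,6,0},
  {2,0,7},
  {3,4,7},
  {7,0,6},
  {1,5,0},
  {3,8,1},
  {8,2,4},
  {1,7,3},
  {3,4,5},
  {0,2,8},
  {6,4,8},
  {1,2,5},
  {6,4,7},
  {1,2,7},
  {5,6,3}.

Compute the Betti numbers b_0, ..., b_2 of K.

Fix the vertex order 0 < 1 < 2 < 3 < 4 < 5 < 6 < 7 < 8 and write every simplex with vertices in increasing order. Then dim K = 2 and the simplices of K are:

  0-simplices (9): [0], [1], [2], [3], [4], [5], [6], [7], [8]
  1-simplices (27): (27 of them)
  2-simplices (18): [0,1,5], [0,1,8], [0,2,7], [0,2,8], [0,5,6], [0,6,7], [1,2,5], [1,2,7], [1,3,7], [1,3,8], [2,4,5], [2,4,8], [3,4,5], [3,4,7], [3,5,6], [3,6,8], [4,6,7], [4,6,8]

so the chain groups are C_0 ≅ Z^9, C_1 ≅ Z^27, C_2 ≅ Z^18.

Boundary ∂_1: C_1 → C_0 sends each edge [p,q] (with p < q) to q − p.
This gives a 9×27 integer matrix of rank 8; reducing to Smith normal form yields diagonal entries (1,1,1,1,1,1,1,1).

∂_2: C_2 → C_1 acts by ∂[p,q,r] = [q,r] − [p,r] + [p,q]. For instance
  ∂[3,4,7] = [4,7] − [3,7] + [3,4],
  ∂[3,5,6] = [5,6] − [3,6] + [3,5].
The resulting 27×18 matrix has rank 18, and its Smith normal form has invariant factors (1,1,1,1,1,1,1,1,1,1,1,1,1,1,1,1,1,2).

Now H_k = ker ∂_k / im ∂_{k+1}, so:

  H_0: rank C_0 − rank ∂_1 = 9 − 8 = 1, and the invariant factors of ∂_1 are all 1, so H_0 ≅ Z.
  H_1: rank ker ∂_1 − rank ∂_2 = (27 − 8) − 18 = 1, and ∂_2 has invariant factor 2 > 1, so H_1 ≅ Z ⊕ Z/2Z.
  H_2: rank ker ∂_2 − rank ∂_3 = (18 − 18) − 0 = 0, and there is no ∂_3, so H_2 ≅ 0.

Hence the Betti numbers are b_0 = 1, b_1 = 1, b_2 = 0.

b_0 = 1, b_1 = 1, b_2 = 0.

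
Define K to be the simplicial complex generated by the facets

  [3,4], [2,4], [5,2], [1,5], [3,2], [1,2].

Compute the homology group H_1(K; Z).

K has 5 vertices, 6 edges.
rank ∂_1 = 4, rank ∂_2 = 0 ⇒ b_1 = 6 − 4 − 0 = 2. So H_1 = Z^2.

H_1 ≅ Z^2.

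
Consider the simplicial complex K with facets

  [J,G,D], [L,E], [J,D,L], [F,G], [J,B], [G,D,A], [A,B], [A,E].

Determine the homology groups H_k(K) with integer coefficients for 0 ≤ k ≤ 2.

Fix the vertex order A < B < D < E < F < G < J < L and write every simplex with vertices in increasing order. Then dim K = 2 and the simplices of K are:

  0-simplices (8): A, B, D, E, F, G, J, L
  1-simplices (12): AB, AD, AE, AG, BJ, DG, DJ, DL, EL, FG, GJ, JL
  2-simplices (3): ADG, DGJ, DJL

Hence C_0 ≅ Z^8, C_1 ≅ Z^12, C_2 ≅ Z^3.

∂_1: C_1 → C_0 maps an edge to its endpoints' difference, ∂[p,q] = q − p. For instance
  ∂EL = L − E.
The 8×12 boundary matrix has rank 7 and Smith normal form diag(1,1,1,1,1,1,1).

Boundary ∂_2: C_2 → C_1 maps a triangle to the signed sum of its edges. For instance
  ∂ADG = DG − AG + AD,
  ∂DJL = JL − DL + DJ.
The 12×3 boundary matrix has rank 3 and Smith normal form diag(1,1,1).

Now H_k = ker ∂_k / im ∂_{k+1}, so:

  H_0: rank C_0 − rank ∂_1 = 8 − 7 = 1, and the invariant factors of ∂_1 are all 1, so H_0 = Z.
  H_1: rank ker ∂_1 − rank ∂_2 = (12 − 7) − 3 = 2, and the invariant factors of ∂_2 are all 1, so H_1 = Z^2.
  H_2: rank ker ∂_2 − rank ∂_3 = (3 − 3) − 0 = 0, and there is no ∂_3, so H_2 = 0.

As a check, the Euler characteristic is 8 − 12 + 3 = -1, which agrees with 1 − 2 + 0 = -1.

H_0 = Z,  H_1 = Z^2,  H_2 = 0.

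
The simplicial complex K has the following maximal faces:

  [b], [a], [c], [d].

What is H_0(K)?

H_0 = Z^4.

K has 4 vertices.
rank ∂_0 = 0, rank ∂_1 = 0 ⇒ b_0 = 4 − 0 − 0 = 4. So H_0 ≅ Z^4.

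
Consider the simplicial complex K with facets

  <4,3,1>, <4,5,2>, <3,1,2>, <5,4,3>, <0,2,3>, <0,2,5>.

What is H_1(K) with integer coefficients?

Take the total order 0 < 1 < 2 < 3 < 4 < 5 on the vertex set. Then K (dimension 2) consists of the simplices:

  0-simplices (6): [0], [1], [2], [3], [4], [5]
  1-simplices (12): [0,2], [0,3], [0,5], [1,2], [1,3], [1,4], [2,3], [2,4], [2,5], [3,4], [3,5], [4,5]
  2-simplices (6): [0,2,3], [0,2,5], [1,2,3], [1,3,4], [2,4,5], [3,4,5]

Hence C_0 ≅ Z^6, C_1 ≅ Z^12, C_2 ≅ Z^6.

Boundary ∂_1: C_1 → C_0 sends each edge [p,q] (with p < q) to q − p. For instance
  ∂[4,5] = [5] − [4].
As a 6×12 matrix over Z this has rank 5, with invariant factors (1,1,1,1,1).

Boundary ∂_2: C_2 → C_1 acts by ∂[p,q,r] = [q,r] − [p,r] + [p,q]. For instance
  ∂[1,3,4] = [3,4] − [1,4] + [1,3],
  ∂[1,2,3] = [2,3] − [1,3] + [1,2].
As a 12×6 matrix over Z this has rank 6, with invariant factors (1,1,1,1,1,1).

From H_k ≅ ker(∂_k) / im(∂_{k+1}) we obtain:

  H_1: rank ker ∂_1 − rank ∂_2 = (12 − 5) − 6 = 1, and the invariant factors of ∂_2 are all 1, so H_1 = Z.

H_1 = Z.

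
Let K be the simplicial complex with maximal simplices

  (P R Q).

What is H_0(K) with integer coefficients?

H_0 ≅ Z.

We work with the vertex ordering P < Q < R. The simplices of K, each written with vertices in increasing order, are:

  0-simplices (3): P, Q, R
  1-simplices (3): PQ, PR, QR
  2-simplices (1): PQR

so the chain groups are C_0 ≅ Z^3, C_1 ≅ Z^3, C_2 ≅ Z^1.

∂_1: C_1 → C_0 is given by ∂[p,q] = [q] − [p]. For instance
  ∂QR = R − Q.
The resulting 3×3 matrix has rank 2, and its Smith normal form has invariant factors (1,1).

Boundary ∂_2: C_2 → C_1 maps a triangle to the signed sum of its edges. For instance
  ∂PQR = QR − PR + PQ.
The resulting 3×1 matrix has rank 1, and its Smith normal form has invariant factors (1).

Computing H_k = (kernel of ∂_k) / (image of ∂_{k+1}):

  H_0: rank C_0 − rank ∂_1 = 3 − 2 = 1, and the invariant factors of ∂_1 are all 1, so H_0 ≅ Z.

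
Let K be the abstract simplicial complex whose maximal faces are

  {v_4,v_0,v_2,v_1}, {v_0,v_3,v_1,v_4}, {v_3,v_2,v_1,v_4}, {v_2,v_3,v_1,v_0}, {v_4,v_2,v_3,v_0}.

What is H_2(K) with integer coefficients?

H_2 = 0.

Fix the vertex order v_0 < v_1 < v_2 < v_3 < v_4 and write every simplex with vertices in increasing order. Then dim K = 3 and the simplices of K are:

  0-simplices (5): [v_0], [v_1], [v_2], [v_3], [v_4]
  1-simplices (10): [v_0,v_1], [v_0,v_2], [v_0,v_3], [v_0,v_4], [v_1,v_2], [v_1,v_3], [v_1,v_4], [v_2,v_3], [v_2,v_4], [v_3,v_4]
  2-simplices (10): [v_0,v_1,v_2], [v_0,v_1,v_3], [v_0,v_1,v_4], [v_0,v_2,v_3], [v_0,v_2,v_4], [v_0,v_3,v_4], [v_1,v_2,v_3], [v_1,v_2,v_4], [v_1,v_3,v_4], [v_2,v_3,v_4]
  3-simplices (5): [v_0,v_1,v_2,v_3], [v_0,v_1,v_2,v_4], [v_0,v_1,v_3,v_4], [v_0,v_2,v_3,v_4], [v_1,v_2,v_3,v_4]

Hence C_0 ≅ Z^5, C_1 ≅ Z^10, C_2 ≅ Z^10, C_3 ≅ Z^5.

The boundary map ∂_1: C_1 → C_0 maps an edge to its endpoints' difference, ∂[p,q] = q − p. For instance
  ∂[v_0,v_3] = [v_3] − [v_0].
The resulting 5×10 matrix has rank 4, and its Smith normal form has invariant factors (1,1,1,1).

∂_2: C_2 → C_1 maps a triangle to the signed sum of its edges. For instance
  ∂[v_0,v_2,v_4] = [v_2,v_4] − [v_0,v_4] + [v_0,v_2],
  ∂[v_1,v_2,v_4] = [v_2,v_4] − [v_1,v_4] + [v_1,v_2].
As a 10×10 matrix over Z this has rank 6, with invariant factors (1,1,1,1,1,1).

∂_3: C_3 → C_2 sends each 3-simplex σ to the alternating sum Σ_i (−1)^i (σ with its i-th vertex removed). For instance
  ∂[v_0,v_1,v_2,v_3] = [v_1,v_2,v_3] − [v_0,v_2,v_3] + [v_0,v_1,v_3] − [v_0,v_1,v_2],
  ∂[v_1,v_2,v_3,v_4] = [v_2,v_3,v_4] − [v_1,v_3,v_4] + [v_1,v_2,v_4] − [v_1,v_2,v_3].
As a 10×5 matrix over Z this has rank 4, with invariant factors (1,1,1,1).

Now H_k = ker ∂_k / im ∂_{k+1}, so:

  H_2: rank ker ∂_2 − rank ∂_3 = (10 − 6) − 4 = 0, and the invariant factors of ∂_3 are all 1, so H_2 = 0.

(K is a triangulation of the 3-sphere S^3.)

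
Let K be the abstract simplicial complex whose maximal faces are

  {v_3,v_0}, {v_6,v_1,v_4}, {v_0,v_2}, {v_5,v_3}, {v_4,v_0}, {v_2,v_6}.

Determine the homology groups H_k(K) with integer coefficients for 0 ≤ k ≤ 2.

H_0 = Z,  H_1 = Z,  H_2 = 0.

Take the total order v_0 < v_1 < v_2 < v_3 < v_4 < v_5 < v_6 on the vertex set. Then K (dimension 2) consists of the simplices:

  0-simplices (7): [v_0], [v_1], [v_2], [v_3], [v_4], [v_5], [v_6]
  1-simplices (8): [v_0,v_2], [v_0,v_3], [v_0,v_4], [v_1,v_4], [v_1,v_6], [v_2,v_6], [v_3,v_5], [v_4,v_6]
  2-simplices (1): [v_1,v_4,v_6]

giving chain groups C_0 ≅ Z^7, C_1 ≅ Z^8, C_2 ≅ Z^1.

The boundary map ∂_1: C_1 → C_0 sends each edge [p,q] (with p < q) to q − p.
The 7×8 boundary matrix has rank 6 and Smith normal form diag(1,1,1,1,1,1).

Boundary ∂_2: C_2 → C_1 maps a triangle to the signed sum of its edges. For instance
  ∂[v_1,v_4,v_6] = [v_4,v_6] − [v_1,v_6] + [v_1,v_4].
As a 8×1 matrix over Z this has rank 1, with invariant factors (1).

From H_k ≅ ker(∂_k) / im(∂_{k+1}) we obtain:

  H_0: rank C_0 − rank ∂_1 = 7 − 6 = 1, and the invariant factors of ∂_1 are all 1, so H_0 ≅ Z.
  H_1: rank ker ∂_1 − rank ∂_2 = (8 − 6) − 1 = 1, and the invariant factors of ∂_2 are all 1, so H_1 ≅ Z.
  H_2: rank ker ∂_2 − rank ∂_3 = (1 − 1) − 0 = 0, and there is no ∂_3, so H_2 ≅ 0.

As a check, the Euler characteristic is 7 − 8 + 1 = 0, which agrees with 1 − 1 + 0 = 0.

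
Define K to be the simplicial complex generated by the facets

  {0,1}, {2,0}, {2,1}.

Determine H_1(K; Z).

K has 3 vertices, 3 edges.
rank ∂_1 = 2, rank ∂_2 = 0 ⇒ b_1 = 3 − 2 − 0 = 1. So H_1 = Z.

H_1 = Z.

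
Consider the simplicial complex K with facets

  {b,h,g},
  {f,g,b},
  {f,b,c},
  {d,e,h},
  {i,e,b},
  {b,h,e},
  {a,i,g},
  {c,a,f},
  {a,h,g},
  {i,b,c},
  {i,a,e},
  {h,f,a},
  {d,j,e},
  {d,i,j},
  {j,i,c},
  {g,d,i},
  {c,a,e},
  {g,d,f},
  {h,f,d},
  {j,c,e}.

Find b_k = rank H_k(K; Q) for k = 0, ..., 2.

K has 10 vertices, 30 edges, 20 triangles.
rank ∂_0 = 0, rank ∂_1 = 9 ⇒ b_0 = 10 − 0 − 9 = 1; all invariant factors of ∂_1 are 1 so no torsion. So H_0 ≅ Z.
rank ∂_1 = 9, rank ∂_2 = 20 ⇒ b_1 = 30 − 9 − 20 = 1; ∂_2 has invariant factor(s) [2] giving torsion. So H_1 ≅ Z ⊕ Z_2.
rank ∂_2 = 20, rank ∂_3 = 0 ⇒ b_2 = 20 − 20 − 0 = 0. So H_2 ≅ 0.

b_0 = 1, b_1 = 1, b_2 = 0.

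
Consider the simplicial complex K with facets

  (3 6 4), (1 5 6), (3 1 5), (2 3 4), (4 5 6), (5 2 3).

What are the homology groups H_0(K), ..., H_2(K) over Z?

Take the total order 1 < 2 < 3 < 4 < 5 < 6 on the vertex set. Then K (dimension 2) consists of the simplices:

  0-simplices (6): [1], [2], [3], [4], [5], [6]
  1-simplices (12): [1,3], [1,5], [1,6], [2,3], [2,4], [2,5], [3,4], [3,5], [3,6], [4,5], [4,6], [5,6]
  2-simplices (6): [1,3,5], [1,5,6], [2,3,4], [2,3,5], [3,4,6], [4,5,6]

so the chain groups are C_0 ≅ Z^6, C_1 ≅ Z^12, C_2 ≅ Z^6.

Boundary ∂_1: C_1 → C_0 sends each edge [p,q] (with p < q) to q − p.
This gives a 6×12 integer matrix of rank 5; reducing to Smith normal form yields diagonal entries (1,1,1,1,1).

∂_2: C_2 → C_1 maps a triangle to the signed sum of its edges. For instance
  ∂[2,3,4] = [3,4] − [2,4] + [2,3],
  ∂[4,5,6] = [5,6] − [4,6] + [4,5].
The resulting 12×6 matrix has rank 6, and its Smith normal form has invariant factors (1,1,1,1,1,1).

From H_k ≅ ker(∂_k) / im(∂_{k+1}) we obtain:

  H_0: rank C_0 − rank ∂_1 = 6 − 5 = 1, and the invariant factors of ∂_1 are all 1, so H_0 = Z.
  H_1: rank ker ∂_1 − rank ∂_2 = (12 − 5) − 6 = 1, and the invariant factors of ∂_2 are all 1, so H_1 = Z.
  H_2: rank ker ∂_2 − rank ∂_3 = (6 − 6) − 0 = 0, and there is no ∂_3, so H_2 = 0.

H_0 ≅ Z,  H_1 ≅ Z,  H_2 = 0.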